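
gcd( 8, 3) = 1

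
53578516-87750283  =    -  34171767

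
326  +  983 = 1309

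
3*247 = 741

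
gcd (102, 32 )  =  2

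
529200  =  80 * 6615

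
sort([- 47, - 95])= [ - 95, - 47] 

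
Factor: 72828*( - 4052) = -2^4*3^2*7^1*17^2*1013^1 = -295099056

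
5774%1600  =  974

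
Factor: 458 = 2^1 *229^1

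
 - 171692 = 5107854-5279546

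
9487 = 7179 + 2308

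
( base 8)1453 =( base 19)24D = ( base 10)811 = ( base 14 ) 41D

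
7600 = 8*950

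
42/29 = 42/29 = 1.45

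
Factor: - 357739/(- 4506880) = 2^( - 8)*5^ ( - 1 )*7^ (-1 ) * 503^( - 1)*357739^1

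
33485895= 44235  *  757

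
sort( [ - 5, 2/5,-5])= [ - 5, - 5,2/5 ]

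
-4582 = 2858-7440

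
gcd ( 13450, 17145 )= 5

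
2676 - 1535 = 1141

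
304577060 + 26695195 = 331272255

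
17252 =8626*2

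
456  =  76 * 6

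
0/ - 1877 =0/1 = - 0.00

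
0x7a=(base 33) 3n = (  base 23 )57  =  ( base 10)122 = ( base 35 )3H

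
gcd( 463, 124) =1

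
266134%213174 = 52960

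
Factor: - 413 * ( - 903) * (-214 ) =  - 79808946=- 2^1*3^1 * 7^2*43^1*59^1*107^1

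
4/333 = 4/333= 0.01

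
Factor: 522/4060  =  2^( - 1 ) *3^2*5^( - 1 ) * 7^( - 1) = 9/70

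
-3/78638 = -1+78635/78638 = -0.00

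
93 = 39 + 54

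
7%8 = 7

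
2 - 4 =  - 2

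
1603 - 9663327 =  - 9661724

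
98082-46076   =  52006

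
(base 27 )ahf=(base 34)6OC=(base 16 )1e54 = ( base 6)55540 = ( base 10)7764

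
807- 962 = - 155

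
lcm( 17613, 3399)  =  193743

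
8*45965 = 367720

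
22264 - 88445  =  -66181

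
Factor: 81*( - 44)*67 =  - 238788 = -2^2*3^4 * 11^1*67^1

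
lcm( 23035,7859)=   668015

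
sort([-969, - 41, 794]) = [ - 969, -41, 794] 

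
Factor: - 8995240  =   - 2^3*5^1 * 224881^1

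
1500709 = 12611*119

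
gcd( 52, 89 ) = 1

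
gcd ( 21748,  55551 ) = 1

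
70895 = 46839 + 24056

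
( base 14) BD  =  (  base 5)1132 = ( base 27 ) 65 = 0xA7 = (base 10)167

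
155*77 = 11935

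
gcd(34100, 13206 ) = 62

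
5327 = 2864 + 2463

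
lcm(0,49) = 0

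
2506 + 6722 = 9228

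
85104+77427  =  162531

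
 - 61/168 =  - 1 + 107/168 = - 0.36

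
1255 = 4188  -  2933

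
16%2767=16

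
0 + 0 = 0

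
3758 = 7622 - 3864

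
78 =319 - 241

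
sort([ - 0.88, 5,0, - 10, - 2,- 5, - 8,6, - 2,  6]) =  [ -10, - 8,  -  5, -2, - 2,- 0.88, 0,  5,6 , 6 ] 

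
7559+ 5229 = 12788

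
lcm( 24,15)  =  120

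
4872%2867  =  2005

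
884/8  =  110 + 1/2  =  110.50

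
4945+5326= 10271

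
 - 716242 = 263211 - 979453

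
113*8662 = 978806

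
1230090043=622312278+607777765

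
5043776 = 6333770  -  1289994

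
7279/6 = 7279/6 = 1213.17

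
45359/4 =45359/4= 11339.75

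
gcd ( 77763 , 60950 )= 23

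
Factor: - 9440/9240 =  - 236/231  =  - 2^2*3^( - 1 )*7^ (  -  1)*11^( - 1 )*59^1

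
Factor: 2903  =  2903^1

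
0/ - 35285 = 0/1 = - 0.00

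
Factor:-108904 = - 2^3*13613^1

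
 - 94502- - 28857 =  - 65645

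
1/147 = 1/147 = 0.01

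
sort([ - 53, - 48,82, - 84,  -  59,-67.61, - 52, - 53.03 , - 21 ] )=[  -  84, - 67.61,-59, - 53.03, - 53, - 52,- 48, - 21,82]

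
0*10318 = 0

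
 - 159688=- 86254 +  - 73434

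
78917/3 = 78917/3 = 26305.67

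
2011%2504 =2011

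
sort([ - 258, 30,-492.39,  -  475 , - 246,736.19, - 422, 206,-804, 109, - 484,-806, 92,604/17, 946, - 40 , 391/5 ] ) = [ - 806,  -  804, - 492.39, - 484, - 475,-422, - 258,-246, - 40, 30,604/17, 391/5, 92,109, 206  ,  736.19,946] 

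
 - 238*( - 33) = 7854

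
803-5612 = -4809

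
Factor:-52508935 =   -  5^1 * 10501787^1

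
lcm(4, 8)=8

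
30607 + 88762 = 119369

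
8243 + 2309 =10552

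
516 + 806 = 1322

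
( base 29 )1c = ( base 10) 41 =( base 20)21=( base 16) 29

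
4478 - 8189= - 3711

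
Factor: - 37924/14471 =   -  2^2*19^1*29^( - 1) = - 76/29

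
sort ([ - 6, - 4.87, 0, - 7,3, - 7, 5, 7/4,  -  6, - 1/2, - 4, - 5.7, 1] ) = [ - 7, - 7, - 6, - 6, - 5.7,  -  4.87, - 4,  -  1/2, 0,1, 7/4,3,5 ] 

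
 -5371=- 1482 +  - 3889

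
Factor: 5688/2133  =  2^3*3^( -1) = 8/3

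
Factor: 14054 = 2^1*7027^1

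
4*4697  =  18788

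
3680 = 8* 460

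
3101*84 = 260484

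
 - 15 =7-22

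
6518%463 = 36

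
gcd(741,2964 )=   741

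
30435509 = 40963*743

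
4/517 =4/517 =0.01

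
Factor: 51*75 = 3^2*5^2* 17^1 = 3825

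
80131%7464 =5491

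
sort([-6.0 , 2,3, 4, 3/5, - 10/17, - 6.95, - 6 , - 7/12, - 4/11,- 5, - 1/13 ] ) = [- 6.95, - 6.0,-6,-5 ,-10/17, - 7/12,  -  4/11 , - 1/13, 3/5,2,3 , 4 ] 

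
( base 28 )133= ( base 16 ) 367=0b1101100111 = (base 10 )871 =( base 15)3D1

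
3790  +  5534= 9324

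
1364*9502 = 12960728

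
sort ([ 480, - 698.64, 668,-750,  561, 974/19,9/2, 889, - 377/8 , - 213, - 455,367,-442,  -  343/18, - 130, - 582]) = [ - 750,  -  698.64, - 582, - 455, - 442 , - 213, - 130, - 377/8, - 343/18, 9/2, 974/19,  367,  480,  561,668, 889] 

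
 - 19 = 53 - 72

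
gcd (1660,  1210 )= 10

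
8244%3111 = 2022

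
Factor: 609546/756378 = 3^( -3 )* 29^( - 1)*631^1 = 631/783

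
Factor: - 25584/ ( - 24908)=2^2*3^1 * 41^1*479^( - 1)= 492/479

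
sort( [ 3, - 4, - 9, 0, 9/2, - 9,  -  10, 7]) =[- 10,  -  9 , - 9,-4, 0, 3,9/2,7 ] 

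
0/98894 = 0 = 0.00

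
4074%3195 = 879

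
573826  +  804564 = 1378390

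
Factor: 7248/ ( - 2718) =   -  2^3*3^(  -  1 )=- 8/3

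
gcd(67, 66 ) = 1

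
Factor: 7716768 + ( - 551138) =7165630 = 2^1 * 5^1 * 716563^1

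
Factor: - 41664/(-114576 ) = 4/11 = 2^2*11^( - 1 ) 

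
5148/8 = 1287/2 = 643.50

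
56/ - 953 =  -56/953 = - 0.06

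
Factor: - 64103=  - 13^1 * 4931^1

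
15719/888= 15719/888 = 17.70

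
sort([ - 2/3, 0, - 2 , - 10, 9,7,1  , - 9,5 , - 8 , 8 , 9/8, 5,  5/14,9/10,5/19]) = [ - 10 , - 9, - 8,-2,-2/3 , 0,  5/19, 5/14 , 9/10,1,9/8,5, 5, 7  ,  8,9]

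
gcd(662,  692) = 2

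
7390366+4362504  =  11752870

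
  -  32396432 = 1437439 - 33833871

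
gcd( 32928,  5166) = 42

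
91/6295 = 91/6295 = 0.01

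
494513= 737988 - 243475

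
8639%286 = 59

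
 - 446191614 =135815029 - 582006643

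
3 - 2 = 1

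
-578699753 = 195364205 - 774063958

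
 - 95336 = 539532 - 634868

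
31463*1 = 31463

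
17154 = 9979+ 7175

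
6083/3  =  2027 + 2/3= 2027.67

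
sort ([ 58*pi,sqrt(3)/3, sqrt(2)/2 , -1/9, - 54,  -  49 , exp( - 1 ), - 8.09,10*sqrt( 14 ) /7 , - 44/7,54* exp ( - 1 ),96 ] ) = [ - 54,-49, - 8.09, - 44/7 , - 1/9, exp( - 1), sqrt(3)/3,sqrt( 2)/2,10*sqrt (14 )/7 , 54  *  exp( - 1 ),96,58*pi]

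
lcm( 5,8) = 40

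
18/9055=18/9055 =0.00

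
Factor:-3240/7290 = -4/9 = -2^2* 3^(-2) 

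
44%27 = 17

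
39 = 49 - 10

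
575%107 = 40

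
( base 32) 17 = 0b100111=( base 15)29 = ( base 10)39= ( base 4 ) 213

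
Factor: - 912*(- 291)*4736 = 1256896512=2^11*3^2*19^1*37^1*97^1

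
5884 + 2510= 8394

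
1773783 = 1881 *943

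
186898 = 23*8126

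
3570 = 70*51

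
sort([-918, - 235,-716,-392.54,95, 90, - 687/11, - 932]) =[  -  932, - 918,-716,-392.54,-235, - 687/11,90,  95]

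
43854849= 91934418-48079569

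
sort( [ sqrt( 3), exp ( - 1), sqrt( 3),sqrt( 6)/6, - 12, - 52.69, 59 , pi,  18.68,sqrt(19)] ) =[ - 52.69,-12, exp( - 1),sqrt(6)/6,sqrt( 3), sqrt(3 ), pi, sqrt(19 ), 18.68,59] 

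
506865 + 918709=1425574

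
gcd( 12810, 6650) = 70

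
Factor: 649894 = 2^1*7^1 *61^1 * 761^1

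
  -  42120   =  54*( - 780 ) 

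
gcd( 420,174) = 6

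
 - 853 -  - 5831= 4978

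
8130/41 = 8130/41 = 198.29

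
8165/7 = 1166+3/7 = 1166.43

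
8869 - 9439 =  - 570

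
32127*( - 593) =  - 19051311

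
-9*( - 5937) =53433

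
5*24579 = 122895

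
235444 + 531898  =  767342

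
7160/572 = 1790/143 = 12.52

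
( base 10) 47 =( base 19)29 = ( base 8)57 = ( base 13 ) 38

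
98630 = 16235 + 82395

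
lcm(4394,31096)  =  404248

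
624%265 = 94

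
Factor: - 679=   -  7^1*97^1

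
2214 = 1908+306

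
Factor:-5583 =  - 3^1*1861^1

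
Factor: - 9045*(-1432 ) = 12952440 = 2^3 * 3^3*5^1*67^1*179^1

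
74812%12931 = 10157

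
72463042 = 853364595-780901553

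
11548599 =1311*8809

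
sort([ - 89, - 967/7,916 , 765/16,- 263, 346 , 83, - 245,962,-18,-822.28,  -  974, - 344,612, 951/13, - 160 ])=[ - 974, - 822.28, - 344, - 263 , - 245, - 160,  -  967/7,-89, - 18,765/16,951/13,  83 , 346,612,916, 962]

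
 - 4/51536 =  - 1 + 12883/12884 = - 0.00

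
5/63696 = 5/63696=0.00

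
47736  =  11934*4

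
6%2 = 0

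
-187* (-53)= 9911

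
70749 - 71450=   - 701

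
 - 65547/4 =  - 65547/4 = - 16386.75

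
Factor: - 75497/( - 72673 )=17^1 * 4441^1*72673^( - 1)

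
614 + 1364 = 1978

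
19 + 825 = 844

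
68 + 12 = 80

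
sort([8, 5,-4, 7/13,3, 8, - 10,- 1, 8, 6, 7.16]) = [- 10,  -  4,  -  1, 7/13, 3,5,6, 7.16, 8, 8, 8] 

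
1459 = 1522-63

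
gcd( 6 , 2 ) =2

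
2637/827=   2637/827 = 3.19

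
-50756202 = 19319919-70076121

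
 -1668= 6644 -8312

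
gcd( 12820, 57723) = 1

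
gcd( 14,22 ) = 2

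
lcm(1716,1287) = 5148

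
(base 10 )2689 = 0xa81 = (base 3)10200121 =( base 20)6E9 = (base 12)1681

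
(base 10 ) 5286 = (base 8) 12246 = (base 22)AK6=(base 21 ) bkf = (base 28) 6km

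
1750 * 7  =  12250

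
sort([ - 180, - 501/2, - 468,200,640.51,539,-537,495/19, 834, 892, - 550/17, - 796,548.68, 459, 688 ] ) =[ - 796,  -  537, - 468 ,-501/2, - 180,-550/17,495/19,  200,459,539, 548.68, 640.51,688,  834,  892] 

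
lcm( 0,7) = 0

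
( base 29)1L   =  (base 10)50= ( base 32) 1I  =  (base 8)62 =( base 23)24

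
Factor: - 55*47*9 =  - 3^2*5^1*11^1*47^1 = -23265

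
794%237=83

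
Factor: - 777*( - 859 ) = 667443 = 3^1*7^1 *37^1 *859^1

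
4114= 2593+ 1521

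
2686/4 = 671 + 1/2 = 671.50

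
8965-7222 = 1743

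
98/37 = 98/37 = 2.65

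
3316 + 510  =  3826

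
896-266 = 630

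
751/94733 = 751/94733 = 0.01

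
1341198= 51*26298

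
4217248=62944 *67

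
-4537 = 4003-8540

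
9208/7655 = 9208/7655 = 1.20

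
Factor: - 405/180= - 2^(-2 ) * 3^2 = - 9/4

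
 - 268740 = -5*53748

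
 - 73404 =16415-89819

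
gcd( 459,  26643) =3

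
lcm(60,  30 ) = 60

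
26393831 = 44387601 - 17993770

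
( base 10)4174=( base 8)10116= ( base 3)12201121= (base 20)a8e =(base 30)4J4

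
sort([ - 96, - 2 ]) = [ - 96,  -  2]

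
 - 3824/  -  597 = 6  +  242/597= 6.41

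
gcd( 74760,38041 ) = 1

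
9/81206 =9/81206 = 0.00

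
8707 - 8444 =263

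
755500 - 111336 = 644164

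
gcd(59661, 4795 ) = 7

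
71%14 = 1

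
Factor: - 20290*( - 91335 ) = 1853187150= 2^1*3^1*5^2*2029^1 * 6089^1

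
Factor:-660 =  - 2^2*3^1*5^1*11^1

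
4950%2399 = 152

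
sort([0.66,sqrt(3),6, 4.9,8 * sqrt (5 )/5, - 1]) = [ - 1 , 0.66,sqrt( 3 ),8*sqrt ( 5)/5,4.9,6]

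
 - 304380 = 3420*( -89 ) 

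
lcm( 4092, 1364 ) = 4092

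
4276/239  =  4276/239 = 17.89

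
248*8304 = 2059392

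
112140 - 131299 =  - 19159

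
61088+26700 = 87788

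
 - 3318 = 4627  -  7945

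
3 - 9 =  - 6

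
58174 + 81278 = 139452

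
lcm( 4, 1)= 4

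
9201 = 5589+3612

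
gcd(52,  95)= 1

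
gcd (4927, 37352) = 1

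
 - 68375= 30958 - 99333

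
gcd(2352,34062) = 42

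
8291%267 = 14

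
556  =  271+285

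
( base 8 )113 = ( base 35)25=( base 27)2L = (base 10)75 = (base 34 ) 27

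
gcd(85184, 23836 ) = 4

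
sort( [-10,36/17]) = [ - 10,36/17 ] 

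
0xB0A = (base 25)4d1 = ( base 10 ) 2826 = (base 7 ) 11145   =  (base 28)3GQ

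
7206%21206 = 7206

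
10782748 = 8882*1214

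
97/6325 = 97/6325=0.02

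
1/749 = 1/749 = 0.00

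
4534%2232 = 70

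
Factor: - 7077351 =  - 3^1*71^1*149^1 * 223^1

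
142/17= 8 + 6/17 = 8.35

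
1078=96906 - 95828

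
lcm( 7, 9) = 63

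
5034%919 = 439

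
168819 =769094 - 600275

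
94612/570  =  47306/285 = 165.99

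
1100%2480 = 1100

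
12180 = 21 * 580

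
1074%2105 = 1074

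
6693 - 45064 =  - 38371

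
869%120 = 29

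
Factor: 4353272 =2^3*7^1*11^1*37^1 * 191^1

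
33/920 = 33/920 = 0.04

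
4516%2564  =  1952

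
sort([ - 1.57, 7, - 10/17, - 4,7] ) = [ - 4, - 1.57, - 10/17,7 , 7]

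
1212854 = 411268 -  - 801586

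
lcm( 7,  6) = 42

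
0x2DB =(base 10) 731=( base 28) q3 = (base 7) 2063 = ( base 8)1333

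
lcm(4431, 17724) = 17724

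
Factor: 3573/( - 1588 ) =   -  9/4 = -2^(-2)*3^2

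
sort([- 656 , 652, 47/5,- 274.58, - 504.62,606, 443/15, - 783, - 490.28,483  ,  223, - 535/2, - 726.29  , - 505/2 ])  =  [ - 783,  -  726.29,-656 , - 504.62, - 490.28 ,-274.58, - 535/2 ,-505/2 , 47/5, 443/15,223,483, 606, 652]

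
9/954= 1/106 =0.01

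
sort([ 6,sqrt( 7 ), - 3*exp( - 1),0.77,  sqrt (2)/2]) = [ - 3 * exp(- 1),sqrt(2)/2, 0.77, sqrt(7),6] 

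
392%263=129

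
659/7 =94+1/7  =  94.14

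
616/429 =56/39  =  1.44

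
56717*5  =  283585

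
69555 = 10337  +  59218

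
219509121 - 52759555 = 166749566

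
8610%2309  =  1683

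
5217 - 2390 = 2827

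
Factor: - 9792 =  - 2^6*3^2*17^1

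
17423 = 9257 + 8166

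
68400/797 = 85 + 655/797 = 85.82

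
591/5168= 591/5168 =0.11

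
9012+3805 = 12817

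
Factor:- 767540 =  - 2^2* 5^1*38377^1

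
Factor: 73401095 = 5^1 * 14680219^1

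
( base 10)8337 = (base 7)33210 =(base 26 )C8H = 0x2091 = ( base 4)2002101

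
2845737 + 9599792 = 12445529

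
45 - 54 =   -  9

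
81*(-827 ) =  - 66987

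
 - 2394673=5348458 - 7743131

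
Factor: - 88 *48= - 4224 = - 2^7*3^1*11^1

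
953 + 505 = 1458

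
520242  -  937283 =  - 417041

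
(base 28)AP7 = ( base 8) 20543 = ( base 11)6470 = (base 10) 8547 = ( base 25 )dgm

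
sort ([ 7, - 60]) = [ - 60,7]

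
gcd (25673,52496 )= 1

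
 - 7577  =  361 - 7938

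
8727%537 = 135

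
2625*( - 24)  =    -  63000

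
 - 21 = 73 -94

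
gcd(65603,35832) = 1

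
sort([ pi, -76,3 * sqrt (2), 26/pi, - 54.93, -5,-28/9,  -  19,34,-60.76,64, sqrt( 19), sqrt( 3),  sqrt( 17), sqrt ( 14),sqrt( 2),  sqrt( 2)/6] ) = [  -  76 , - 60.76, - 54.93,  -  19, - 5 , - 28/9 , sqrt( 2) /6,sqrt (2), sqrt( 3),  pi, sqrt( 14 ),sqrt(17)  ,  3*sqrt( 2 ) , sqrt( 19),26/pi, 34,64]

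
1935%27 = 18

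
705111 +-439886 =265225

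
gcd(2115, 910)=5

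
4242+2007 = 6249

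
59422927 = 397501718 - 338078791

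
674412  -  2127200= - 1452788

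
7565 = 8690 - 1125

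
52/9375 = 52/9375  =  0.01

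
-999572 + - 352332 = - 1351904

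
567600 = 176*3225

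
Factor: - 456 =  -  2^3*3^1*19^1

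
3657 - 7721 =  - 4064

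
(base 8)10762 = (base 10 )4594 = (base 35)3q9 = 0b1000111110010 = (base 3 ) 20022011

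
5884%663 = 580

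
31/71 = 31/71=0.44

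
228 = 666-438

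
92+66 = 158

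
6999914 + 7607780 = 14607694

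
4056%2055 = 2001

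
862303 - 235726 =626577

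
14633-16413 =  - 1780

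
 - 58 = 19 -77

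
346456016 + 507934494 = 854390510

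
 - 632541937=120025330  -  752567267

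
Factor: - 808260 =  - 2^2 * 3^1*5^1*19^1*709^1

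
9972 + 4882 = 14854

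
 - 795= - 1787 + 992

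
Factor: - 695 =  - 5^1*139^1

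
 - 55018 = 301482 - 356500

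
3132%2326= 806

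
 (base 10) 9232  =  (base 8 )22020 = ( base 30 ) A7M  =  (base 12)5414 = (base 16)2410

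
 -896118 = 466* ( - 1923) 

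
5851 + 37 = 5888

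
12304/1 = 12304 = 12304.00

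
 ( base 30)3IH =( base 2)110010111001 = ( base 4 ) 302321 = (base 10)3257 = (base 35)2N2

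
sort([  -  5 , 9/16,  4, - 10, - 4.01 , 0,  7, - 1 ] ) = [ - 10 , - 5, - 4.01,-1, 0,9/16,  4, 7 ] 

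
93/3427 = 93/3427 = 0.03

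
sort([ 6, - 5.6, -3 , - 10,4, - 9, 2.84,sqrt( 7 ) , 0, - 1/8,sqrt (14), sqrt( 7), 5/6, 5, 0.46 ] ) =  [ - 10,-9,  -  5.6, - 3, - 1/8 , 0,0.46,5/6,sqrt( 7)  ,  sqrt( 7 ), 2.84, sqrt( 14), 4,5,  6 ] 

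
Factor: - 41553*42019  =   - 3^7*19^1 * 42019^1 =-1746015507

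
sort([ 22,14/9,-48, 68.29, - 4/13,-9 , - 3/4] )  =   [-48, - 9, - 3/4 ,-4/13, 14/9,  22, 68.29] 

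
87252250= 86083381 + 1168869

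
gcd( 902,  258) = 2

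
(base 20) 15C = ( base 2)1000000000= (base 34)f2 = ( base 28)I8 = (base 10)512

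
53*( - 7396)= - 391988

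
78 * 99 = 7722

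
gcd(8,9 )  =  1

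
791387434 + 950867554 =1742254988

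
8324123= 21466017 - 13141894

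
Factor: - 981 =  - 3^2*109^1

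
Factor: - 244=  - 2^2 * 61^1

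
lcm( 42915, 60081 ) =300405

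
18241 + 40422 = 58663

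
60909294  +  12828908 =73738202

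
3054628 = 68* 44921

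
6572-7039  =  -467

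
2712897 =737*3681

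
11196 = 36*311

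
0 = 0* 2987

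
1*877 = 877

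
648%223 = 202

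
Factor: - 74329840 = - 2^4*5^1*13^1*71471^1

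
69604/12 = 5800+1/3 = 5800.33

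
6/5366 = 3/2683  =  0.00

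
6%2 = 0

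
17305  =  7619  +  9686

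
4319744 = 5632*767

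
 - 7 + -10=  - 17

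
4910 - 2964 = 1946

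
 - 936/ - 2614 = 468/1307=0.36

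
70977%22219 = 4320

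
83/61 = 1 + 22/61 = 1.36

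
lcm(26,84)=1092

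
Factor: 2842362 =2^1*3^2*19^1*8311^1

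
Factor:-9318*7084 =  - 66008712 = -2^3*3^1* 7^1*11^1*23^1*1553^1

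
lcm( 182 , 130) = 910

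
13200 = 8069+5131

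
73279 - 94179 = -20900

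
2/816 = 1/408 = 0.00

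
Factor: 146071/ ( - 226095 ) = -3^( - 1) * 5^(- 1 ) * 43^2*79^1*15073^( - 1)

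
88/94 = 44/47 =0.94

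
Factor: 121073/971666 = 2^( - 1)*41^1*2953^1*485833^ ( - 1 )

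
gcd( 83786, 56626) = 2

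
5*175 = 875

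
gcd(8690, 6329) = 1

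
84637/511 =165 + 46/73 = 165.63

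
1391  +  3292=4683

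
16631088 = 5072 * 3279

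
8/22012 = 2/5503 = 0.00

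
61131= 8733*7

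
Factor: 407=11^1*37^1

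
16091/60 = 16091/60 = 268.18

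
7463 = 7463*1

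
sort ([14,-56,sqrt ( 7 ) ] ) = [ - 56 , sqrt (7),14] 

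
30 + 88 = 118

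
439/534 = 439/534=0.82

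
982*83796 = 82287672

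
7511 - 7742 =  - 231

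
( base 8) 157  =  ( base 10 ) 111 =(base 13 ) 87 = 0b1101111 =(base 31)3i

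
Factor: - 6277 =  - 6277^1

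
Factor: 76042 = 2^1*193^1*197^1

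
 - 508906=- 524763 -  -15857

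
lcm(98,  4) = 196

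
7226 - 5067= 2159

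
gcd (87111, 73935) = 9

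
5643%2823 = 2820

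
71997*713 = 51333861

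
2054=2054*1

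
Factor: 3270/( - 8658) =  - 3^( - 1)*5^1 * 13^( - 1 ) * 37^( - 1 ) * 109^1  =  -545/1443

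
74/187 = 74/187= 0.40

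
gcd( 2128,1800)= 8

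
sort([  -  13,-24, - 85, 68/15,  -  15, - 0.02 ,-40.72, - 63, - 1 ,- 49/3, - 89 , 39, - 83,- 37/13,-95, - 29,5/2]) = [  -  95 ,  -  89, - 85, - 83, - 63, - 40.72,  -  29,-24, - 49/3, - 15, - 13, - 37/13, - 1, - 0.02,5/2,68/15,39] 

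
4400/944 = 4 +39/59 = 4.66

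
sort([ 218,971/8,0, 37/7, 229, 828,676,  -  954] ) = [ - 954 , 0, 37/7, 971/8,218,229,676 , 828 ]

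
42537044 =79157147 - 36620103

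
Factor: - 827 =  - 827^1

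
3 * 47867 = 143601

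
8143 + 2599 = 10742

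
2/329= 2/329 = 0.01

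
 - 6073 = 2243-8316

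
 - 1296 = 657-1953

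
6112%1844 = 580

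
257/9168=257/9168 = 0.03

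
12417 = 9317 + 3100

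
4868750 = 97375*50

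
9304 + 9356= 18660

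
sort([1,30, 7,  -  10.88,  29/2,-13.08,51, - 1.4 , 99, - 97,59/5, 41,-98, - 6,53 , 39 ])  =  [ - 98, - 97, - 13.08, - 10.88,-6, - 1.4,1,7, 59/5, 29/2,  30,39, 41, 51,53, 99 ] 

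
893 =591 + 302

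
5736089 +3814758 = 9550847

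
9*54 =486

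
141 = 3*47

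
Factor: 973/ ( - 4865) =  - 1/5 = - 5^(-1)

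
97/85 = 1 + 12/85=1.14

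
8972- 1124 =7848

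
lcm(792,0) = 0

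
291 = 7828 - 7537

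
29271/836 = 2661/76 = 35.01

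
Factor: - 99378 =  - 2^1*3^2*5521^1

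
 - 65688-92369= -158057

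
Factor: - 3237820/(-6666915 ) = 2^2 * 3^( - 1 )*17^1*89^1 * 107^1*444461^( - 1 ) = 647564/1333383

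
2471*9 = 22239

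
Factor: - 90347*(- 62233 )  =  167^1*541^1 * 62233^1 = 5622564851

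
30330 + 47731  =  78061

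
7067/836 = 7067/836 = 8.45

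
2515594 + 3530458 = 6046052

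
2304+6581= 8885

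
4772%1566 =74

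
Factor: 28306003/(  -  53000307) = - 3^(- 2)*11^1*17^1*229^1*661^1*5888923^(-1)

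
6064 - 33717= -27653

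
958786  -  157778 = 801008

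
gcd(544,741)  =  1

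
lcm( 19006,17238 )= 741234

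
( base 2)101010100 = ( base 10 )340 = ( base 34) a0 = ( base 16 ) 154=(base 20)H0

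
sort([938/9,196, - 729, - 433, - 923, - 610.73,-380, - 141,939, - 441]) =[ -923, - 729, - 610.73, - 441,  -  433, - 380,  -  141, 938/9 , 196, 939 ]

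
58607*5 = 293035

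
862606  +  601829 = 1464435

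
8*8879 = 71032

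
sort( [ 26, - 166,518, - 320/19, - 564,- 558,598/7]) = [ - 564, - 558, - 166, - 320/19, 26,598/7,518]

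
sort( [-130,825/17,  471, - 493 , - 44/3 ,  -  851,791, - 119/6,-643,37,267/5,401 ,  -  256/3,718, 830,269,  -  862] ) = [ - 862,-851,-643, - 493, - 130,- 256/3, - 119/6, - 44/3,37,825/17,267/5,269 , 401,471,718,791,830 ] 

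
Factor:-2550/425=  - 6 = - 2^1 *3^1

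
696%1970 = 696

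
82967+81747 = 164714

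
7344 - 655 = 6689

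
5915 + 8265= 14180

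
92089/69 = 1334 + 43/69 = 1334.62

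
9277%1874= 1781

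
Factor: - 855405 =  - 3^2 * 5^1*19009^1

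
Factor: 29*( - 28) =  - 812 = - 2^2*7^1*29^1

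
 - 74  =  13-87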